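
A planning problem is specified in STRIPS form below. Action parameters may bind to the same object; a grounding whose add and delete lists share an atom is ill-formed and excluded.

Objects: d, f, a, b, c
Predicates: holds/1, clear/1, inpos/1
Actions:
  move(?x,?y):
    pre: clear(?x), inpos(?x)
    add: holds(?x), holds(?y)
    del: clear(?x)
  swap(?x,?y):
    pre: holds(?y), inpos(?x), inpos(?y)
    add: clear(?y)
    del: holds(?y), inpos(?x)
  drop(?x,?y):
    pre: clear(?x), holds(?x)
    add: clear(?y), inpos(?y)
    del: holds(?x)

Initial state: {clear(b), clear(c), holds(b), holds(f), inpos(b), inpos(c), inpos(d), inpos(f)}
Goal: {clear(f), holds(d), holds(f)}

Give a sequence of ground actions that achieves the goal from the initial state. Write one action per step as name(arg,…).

1. move(c,d)  →  {clear(b), holds(b), holds(c), holds(d), holds(f), inpos(b), inpos(c), inpos(d), inpos(f)}
2. drop(b,f)  →  {clear(b), clear(f), holds(c), holds(d), holds(f), inpos(b), inpos(c), inpos(d), inpos(f)}

move(c,d); drop(b,f)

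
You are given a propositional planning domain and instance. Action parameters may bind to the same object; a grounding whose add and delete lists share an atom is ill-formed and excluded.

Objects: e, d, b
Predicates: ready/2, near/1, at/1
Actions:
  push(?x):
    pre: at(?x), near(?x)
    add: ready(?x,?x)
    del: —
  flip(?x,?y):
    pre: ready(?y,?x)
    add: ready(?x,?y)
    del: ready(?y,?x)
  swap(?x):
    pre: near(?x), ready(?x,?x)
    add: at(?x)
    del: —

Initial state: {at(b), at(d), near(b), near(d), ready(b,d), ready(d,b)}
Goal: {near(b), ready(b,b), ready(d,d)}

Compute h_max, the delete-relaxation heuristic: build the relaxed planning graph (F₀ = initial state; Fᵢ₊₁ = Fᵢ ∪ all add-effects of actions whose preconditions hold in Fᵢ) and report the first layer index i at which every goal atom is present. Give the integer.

1

F0 = init (6 atoms)
F1 = F0 ∪ {ready(b,b), ready(d,d)}  (8 atoms)
goal ⊆ F1  ⇒  h_max = 1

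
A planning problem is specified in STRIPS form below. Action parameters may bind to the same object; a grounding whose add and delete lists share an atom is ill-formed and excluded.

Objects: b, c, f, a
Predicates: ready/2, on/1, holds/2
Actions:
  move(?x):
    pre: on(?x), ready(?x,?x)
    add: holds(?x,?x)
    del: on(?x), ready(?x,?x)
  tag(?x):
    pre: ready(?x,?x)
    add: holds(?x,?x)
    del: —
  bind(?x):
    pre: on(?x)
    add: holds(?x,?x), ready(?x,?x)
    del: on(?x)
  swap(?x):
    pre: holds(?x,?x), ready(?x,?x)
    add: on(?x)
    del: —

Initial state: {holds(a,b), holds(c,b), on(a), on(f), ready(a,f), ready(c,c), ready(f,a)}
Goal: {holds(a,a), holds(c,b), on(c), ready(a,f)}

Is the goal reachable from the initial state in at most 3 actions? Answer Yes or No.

Yes

1. tag(c)  →  {holds(a,b), holds(c,b), holds(c,c), on(a), on(f), ready(a,f), ready(c,c), ready(f,a)}
2. bind(a)  →  {holds(a,a), holds(a,b), holds(c,b), holds(c,c), on(f), ready(a,a), ready(a,f), ready(c,c), ready(f,a)}
3. swap(c)  →  {holds(a,a), holds(a,b), holds(c,b), holds(c,c), on(c), on(f), ready(a,a), ready(a,f), ready(c,c), ready(f,a)}
optimal plan length = 3; 3 ≤ 3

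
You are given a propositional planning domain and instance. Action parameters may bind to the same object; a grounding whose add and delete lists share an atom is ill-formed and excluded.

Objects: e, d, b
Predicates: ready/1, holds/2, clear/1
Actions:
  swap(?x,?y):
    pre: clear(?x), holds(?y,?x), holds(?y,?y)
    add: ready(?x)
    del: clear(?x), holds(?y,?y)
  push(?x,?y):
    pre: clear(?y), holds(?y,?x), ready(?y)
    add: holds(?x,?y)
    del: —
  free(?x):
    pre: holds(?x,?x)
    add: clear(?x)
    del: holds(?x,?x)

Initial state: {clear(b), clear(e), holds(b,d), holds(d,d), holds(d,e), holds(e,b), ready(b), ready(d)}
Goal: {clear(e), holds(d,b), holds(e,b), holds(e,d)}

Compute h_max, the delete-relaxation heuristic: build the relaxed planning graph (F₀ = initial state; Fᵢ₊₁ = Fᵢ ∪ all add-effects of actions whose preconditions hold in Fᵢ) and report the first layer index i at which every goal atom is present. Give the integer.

F0 = init (8 atoms)
F1 = F0 ∪ {clear(d), holds(d,b), ready(e)}  (11 atoms)
F2 = F1 ∪ {holds(b,e), holds(e,d)}  (13 atoms)
goal ⊆ F2  ⇒  h_max = 2

2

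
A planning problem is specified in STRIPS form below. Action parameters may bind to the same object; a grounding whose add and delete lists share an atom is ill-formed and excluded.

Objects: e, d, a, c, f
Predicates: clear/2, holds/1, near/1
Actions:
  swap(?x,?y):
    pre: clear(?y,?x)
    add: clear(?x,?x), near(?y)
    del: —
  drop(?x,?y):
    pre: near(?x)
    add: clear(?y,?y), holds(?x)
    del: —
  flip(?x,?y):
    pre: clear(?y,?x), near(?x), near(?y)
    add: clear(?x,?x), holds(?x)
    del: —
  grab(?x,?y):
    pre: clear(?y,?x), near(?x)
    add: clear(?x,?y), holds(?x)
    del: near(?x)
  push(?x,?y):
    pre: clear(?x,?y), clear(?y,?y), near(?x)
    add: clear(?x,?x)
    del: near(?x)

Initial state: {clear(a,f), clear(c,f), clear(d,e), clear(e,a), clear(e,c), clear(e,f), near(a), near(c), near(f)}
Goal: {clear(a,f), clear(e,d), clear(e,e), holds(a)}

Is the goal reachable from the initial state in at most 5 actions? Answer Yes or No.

Yes

1. swap(a,e)  →  {clear(a,a), clear(a,f), clear(c,f), clear(d,e), clear(e,a), clear(e,c), clear(e,f), near(a), near(c), near(e), near(f)}
2. drop(a,e)  →  {clear(a,a), clear(a,f), clear(c,f), clear(d,e), clear(e,a), clear(e,c), clear(e,e), clear(e,f), holds(a), near(a), near(c), near(e), near(f)}
3. grab(e,d)  →  {clear(a,a), clear(a,f), clear(c,f), clear(d,e), clear(e,a), clear(e,c), clear(e,d), clear(e,e), clear(e,f), holds(a), holds(e), near(a), near(c), near(f)}
optimal plan length = 3; 3 ≤ 5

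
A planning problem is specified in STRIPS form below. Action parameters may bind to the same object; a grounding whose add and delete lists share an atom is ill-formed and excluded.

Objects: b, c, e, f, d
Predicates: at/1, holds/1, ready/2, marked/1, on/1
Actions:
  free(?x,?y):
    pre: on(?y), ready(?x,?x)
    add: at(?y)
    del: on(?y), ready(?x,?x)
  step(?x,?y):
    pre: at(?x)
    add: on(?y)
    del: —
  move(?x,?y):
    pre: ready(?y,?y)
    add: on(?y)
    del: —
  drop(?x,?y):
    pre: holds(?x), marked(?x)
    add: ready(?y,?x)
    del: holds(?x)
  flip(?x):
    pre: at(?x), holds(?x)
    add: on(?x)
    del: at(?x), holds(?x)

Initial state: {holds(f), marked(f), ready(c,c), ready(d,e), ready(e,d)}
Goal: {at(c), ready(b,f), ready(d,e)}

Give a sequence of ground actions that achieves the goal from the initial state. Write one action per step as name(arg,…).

1. move(b,c)  →  {holds(f), marked(f), on(c), ready(c,c), ready(d,e), ready(e,d)}
2. free(c,c)  →  {at(c), holds(f), marked(f), ready(d,e), ready(e,d)}
3. drop(f,b)  →  {at(c), marked(f), ready(b,f), ready(d,e), ready(e,d)}

move(b,c); free(c,c); drop(f,b)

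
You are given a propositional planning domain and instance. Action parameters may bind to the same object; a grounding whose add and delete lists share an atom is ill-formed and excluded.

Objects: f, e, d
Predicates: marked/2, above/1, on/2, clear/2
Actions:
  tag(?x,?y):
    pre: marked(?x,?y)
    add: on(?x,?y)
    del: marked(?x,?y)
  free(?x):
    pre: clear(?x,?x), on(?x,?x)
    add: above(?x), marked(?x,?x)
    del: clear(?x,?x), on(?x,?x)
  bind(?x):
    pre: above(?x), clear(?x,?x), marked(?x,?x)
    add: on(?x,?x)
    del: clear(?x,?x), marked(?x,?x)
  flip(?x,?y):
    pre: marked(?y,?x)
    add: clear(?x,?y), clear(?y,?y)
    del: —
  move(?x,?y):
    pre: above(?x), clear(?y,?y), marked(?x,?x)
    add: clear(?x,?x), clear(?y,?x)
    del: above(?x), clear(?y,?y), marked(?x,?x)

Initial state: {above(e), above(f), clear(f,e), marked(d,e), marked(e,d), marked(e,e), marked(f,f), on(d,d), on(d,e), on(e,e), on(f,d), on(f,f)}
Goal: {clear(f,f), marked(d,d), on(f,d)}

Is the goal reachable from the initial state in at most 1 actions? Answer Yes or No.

1. flip(f,f)  →  {above(e), above(f), clear(f,e), clear(f,f), marked(d,e), marked(e,d), marked(e,e), marked(f,f), on(d,d), on(d,e), on(e,e), on(f,d), on(f,f)}
2. flip(e,d)  →  {above(e), above(f), clear(d,d), clear(e,d), clear(f,e), clear(f,f), marked(d,e), marked(e,d), marked(e,e), marked(f,f), on(d,d), on(d,e), on(e,e), on(f,d), on(f,f)}
3. free(d)  →  {above(d), above(e), above(f), clear(e,d), clear(f,e), clear(f,f), marked(d,d), marked(d,e), marked(e,d), marked(e,e), marked(f,f), on(d,e), on(e,e), on(f,d), on(f,f)}
optimal plan length = 3; 3 > 1

No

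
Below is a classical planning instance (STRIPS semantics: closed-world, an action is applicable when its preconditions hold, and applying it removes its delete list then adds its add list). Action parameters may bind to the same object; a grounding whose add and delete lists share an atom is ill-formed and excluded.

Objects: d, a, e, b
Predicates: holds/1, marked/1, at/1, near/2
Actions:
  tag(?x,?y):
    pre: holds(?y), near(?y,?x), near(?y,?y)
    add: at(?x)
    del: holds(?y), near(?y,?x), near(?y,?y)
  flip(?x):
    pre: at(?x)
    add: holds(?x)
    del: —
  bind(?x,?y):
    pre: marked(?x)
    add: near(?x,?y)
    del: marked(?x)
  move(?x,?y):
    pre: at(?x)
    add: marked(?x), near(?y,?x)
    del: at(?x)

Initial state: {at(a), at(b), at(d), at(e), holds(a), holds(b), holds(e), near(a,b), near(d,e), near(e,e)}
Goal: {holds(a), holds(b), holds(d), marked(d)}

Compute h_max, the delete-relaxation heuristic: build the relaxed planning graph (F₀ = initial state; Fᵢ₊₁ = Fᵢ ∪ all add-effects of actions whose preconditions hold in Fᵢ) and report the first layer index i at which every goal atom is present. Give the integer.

F0 = init (10 atoms)
F1 = F0 ∪ {holds(d), marked(a), marked(b), marked(d), marked(e), near(a,a), near(a,d), near(a,e), near(b,a), near(b,b), near(b,d), near(b,e), near(d,a), near(d,b), near(d,d), near(e,a), near(e,b), near(e,d)}  (28 atoms)
goal ⊆ F1  ⇒  h_max = 1

1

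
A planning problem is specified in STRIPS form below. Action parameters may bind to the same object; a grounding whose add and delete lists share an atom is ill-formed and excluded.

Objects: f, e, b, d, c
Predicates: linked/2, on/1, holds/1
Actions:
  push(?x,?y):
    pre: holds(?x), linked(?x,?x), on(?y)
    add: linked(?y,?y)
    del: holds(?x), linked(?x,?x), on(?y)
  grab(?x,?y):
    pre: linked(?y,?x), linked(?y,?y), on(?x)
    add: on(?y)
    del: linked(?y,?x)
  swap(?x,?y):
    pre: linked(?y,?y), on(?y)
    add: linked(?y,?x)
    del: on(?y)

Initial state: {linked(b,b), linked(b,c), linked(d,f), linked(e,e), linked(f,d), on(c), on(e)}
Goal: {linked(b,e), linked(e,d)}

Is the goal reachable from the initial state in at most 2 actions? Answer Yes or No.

No

1. grab(c,b)  →  {linked(b,b), linked(d,f), linked(e,e), linked(f,d), on(b), on(c), on(e)}
2. swap(e,b)  →  {linked(b,b), linked(b,e), linked(d,f), linked(e,e), linked(f,d), on(c), on(e)}
3. swap(d,e)  →  {linked(b,b), linked(b,e), linked(d,f), linked(e,d), linked(e,e), linked(f,d), on(c)}
optimal plan length = 3; 3 > 2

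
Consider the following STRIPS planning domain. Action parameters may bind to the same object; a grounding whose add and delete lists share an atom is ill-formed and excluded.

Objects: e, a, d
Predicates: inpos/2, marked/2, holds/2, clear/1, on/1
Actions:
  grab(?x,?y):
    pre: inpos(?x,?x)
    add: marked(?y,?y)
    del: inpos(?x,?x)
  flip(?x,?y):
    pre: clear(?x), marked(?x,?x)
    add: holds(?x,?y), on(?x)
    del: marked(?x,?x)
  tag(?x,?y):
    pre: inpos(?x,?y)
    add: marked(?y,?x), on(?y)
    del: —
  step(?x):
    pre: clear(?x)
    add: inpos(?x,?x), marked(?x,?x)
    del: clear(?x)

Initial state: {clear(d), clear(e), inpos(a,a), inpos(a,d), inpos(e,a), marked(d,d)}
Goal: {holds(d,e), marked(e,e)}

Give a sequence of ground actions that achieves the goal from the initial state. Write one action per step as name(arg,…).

grab(a,e); flip(d,e)

1. grab(a,e)  →  {clear(d), clear(e), inpos(a,d), inpos(e,a), marked(d,d), marked(e,e)}
2. flip(d,e)  →  {clear(d), clear(e), holds(d,e), inpos(a,d), inpos(e,a), marked(e,e), on(d)}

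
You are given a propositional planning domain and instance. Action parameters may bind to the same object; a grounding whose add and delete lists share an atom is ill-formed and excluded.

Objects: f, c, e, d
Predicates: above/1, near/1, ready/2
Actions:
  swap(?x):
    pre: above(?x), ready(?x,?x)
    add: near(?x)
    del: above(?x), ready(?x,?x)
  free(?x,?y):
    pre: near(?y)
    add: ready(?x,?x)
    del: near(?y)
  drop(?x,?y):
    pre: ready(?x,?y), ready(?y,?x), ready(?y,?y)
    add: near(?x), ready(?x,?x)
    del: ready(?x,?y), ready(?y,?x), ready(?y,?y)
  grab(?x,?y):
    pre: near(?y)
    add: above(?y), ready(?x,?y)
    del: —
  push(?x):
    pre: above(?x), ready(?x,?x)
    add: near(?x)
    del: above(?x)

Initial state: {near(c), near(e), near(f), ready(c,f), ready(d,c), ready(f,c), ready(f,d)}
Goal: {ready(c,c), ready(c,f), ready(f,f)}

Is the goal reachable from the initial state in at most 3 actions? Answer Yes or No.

1. free(f,f)  →  {near(c), near(e), ready(c,f), ready(d,c), ready(f,c), ready(f,d), ready(f,f)}
2. free(c,c)  →  {near(e), ready(c,c), ready(c,f), ready(d,c), ready(f,c), ready(f,d), ready(f,f)}
optimal plan length = 2; 2 ≤ 3

Yes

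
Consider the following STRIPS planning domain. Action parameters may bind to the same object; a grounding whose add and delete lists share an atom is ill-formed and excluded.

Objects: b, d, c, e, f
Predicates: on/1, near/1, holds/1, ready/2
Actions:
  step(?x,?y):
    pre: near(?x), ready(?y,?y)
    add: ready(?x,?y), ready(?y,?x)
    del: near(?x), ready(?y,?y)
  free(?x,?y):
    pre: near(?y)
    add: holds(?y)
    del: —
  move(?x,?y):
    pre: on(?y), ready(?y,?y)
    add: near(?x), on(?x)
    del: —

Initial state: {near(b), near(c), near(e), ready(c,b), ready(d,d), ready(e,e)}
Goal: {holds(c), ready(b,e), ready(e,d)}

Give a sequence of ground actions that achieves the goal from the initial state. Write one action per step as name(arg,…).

step(b,e); step(e,d); free(b,c)

1. step(b,e)  →  {near(c), near(e), ready(b,e), ready(c,b), ready(d,d), ready(e,b)}
2. step(e,d)  →  {near(c), ready(b,e), ready(c,b), ready(d,e), ready(e,b), ready(e,d)}
3. free(b,c)  →  {holds(c), near(c), ready(b,e), ready(c,b), ready(d,e), ready(e,b), ready(e,d)}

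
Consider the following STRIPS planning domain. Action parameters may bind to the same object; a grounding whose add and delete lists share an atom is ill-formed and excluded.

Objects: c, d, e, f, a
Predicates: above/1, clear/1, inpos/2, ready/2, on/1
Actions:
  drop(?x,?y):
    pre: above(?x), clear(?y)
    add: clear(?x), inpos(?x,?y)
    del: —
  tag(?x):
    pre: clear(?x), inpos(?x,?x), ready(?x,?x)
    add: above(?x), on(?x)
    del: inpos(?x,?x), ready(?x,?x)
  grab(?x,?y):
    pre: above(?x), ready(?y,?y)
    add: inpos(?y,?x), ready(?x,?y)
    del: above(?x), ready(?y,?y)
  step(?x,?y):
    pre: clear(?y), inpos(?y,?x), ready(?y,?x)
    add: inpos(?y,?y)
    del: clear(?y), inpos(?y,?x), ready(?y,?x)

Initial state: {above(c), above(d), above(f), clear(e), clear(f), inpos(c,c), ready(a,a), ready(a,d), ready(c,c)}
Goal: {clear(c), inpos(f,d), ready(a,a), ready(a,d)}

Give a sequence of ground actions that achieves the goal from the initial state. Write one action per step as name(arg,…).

1. drop(c,e)  →  {above(c), above(d), above(f), clear(c), clear(e), clear(f), inpos(c,c), inpos(c,e), ready(a,a), ready(a,d), ready(c,c)}
2. drop(d,c)  →  {above(c), above(d), above(f), clear(c), clear(d), clear(e), clear(f), inpos(c,c), inpos(c,e), inpos(d,c), ready(a,a), ready(a,d), ready(c,c)}
3. drop(f,d)  →  {above(c), above(d), above(f), clear(c), clear(d), clear(e), clear(f), inpos(c,c), inpos(c,e), inpos(d,c), inpos(f,d), ready(a,a), ready(a,d), ready(c,c)}

drop(c,e); drop(d,c); drop(f,d)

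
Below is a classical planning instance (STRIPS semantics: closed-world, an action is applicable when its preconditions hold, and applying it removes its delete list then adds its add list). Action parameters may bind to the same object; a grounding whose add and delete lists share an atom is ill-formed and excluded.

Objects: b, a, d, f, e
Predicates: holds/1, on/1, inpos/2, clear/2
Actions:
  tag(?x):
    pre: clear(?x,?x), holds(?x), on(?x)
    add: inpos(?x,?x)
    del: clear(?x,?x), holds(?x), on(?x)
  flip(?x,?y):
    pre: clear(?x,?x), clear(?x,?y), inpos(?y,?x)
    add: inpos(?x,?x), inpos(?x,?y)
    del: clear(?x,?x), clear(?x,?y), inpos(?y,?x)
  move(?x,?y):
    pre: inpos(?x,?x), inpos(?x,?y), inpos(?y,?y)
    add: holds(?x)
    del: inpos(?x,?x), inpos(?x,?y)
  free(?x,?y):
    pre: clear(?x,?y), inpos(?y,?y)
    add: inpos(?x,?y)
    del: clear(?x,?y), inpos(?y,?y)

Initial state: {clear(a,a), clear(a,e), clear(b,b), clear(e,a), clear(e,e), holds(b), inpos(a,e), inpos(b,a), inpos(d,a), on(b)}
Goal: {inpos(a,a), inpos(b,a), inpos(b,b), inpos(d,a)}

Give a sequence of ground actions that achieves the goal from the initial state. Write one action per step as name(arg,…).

tag(b); flip(e,a); flip(a,e)

1. tag(b)  →  {clear(a,a), clear(a,e), clear(e,a), clear(e,e), inpos(a,e), inpos(b,a), inpos(b,b), inpos(d,a)}
2. flip(e,a)  →  {clear(a,a), clear(a,e), inpos(b,a), inpos(b,b), inpos(d,a), inpos(e,a), inpos(e,e)}
3. flip(a,e)  →  {inpos(a,a), inpos(a,e), inpos(b,a), inpos(b,b), inpos(d,a), inpos(e,e)}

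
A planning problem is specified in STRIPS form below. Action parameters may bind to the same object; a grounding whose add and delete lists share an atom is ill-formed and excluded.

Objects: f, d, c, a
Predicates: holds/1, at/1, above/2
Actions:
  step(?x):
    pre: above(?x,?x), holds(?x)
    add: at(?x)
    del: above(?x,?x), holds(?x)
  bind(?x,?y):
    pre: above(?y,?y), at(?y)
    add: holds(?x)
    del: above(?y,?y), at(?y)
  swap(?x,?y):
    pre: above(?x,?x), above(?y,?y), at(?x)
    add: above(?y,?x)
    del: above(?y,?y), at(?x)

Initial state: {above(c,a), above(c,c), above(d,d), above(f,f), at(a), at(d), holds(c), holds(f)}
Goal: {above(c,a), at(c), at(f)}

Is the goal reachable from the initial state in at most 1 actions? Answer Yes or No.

1. step(f)  →  {above(c,a), above(c,c), above(d,d), at(a), at(d), at(f), holds(c)}
2. step(c)  →  {above(c,a), above(d,d), at(a), at(c), at(d), at(f)}
optimal plan length = 2; 2 > 1

No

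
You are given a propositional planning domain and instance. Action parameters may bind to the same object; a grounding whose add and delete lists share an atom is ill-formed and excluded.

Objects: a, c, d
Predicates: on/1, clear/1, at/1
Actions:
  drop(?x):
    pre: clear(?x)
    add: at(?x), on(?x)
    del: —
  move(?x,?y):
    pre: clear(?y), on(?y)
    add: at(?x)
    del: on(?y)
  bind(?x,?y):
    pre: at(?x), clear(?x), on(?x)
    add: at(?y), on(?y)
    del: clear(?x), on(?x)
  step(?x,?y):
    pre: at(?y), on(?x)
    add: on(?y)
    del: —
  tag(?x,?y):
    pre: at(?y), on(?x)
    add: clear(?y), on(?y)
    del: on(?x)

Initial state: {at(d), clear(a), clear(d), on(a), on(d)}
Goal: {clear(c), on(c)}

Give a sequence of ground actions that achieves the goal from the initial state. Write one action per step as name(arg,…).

1. move(c,a)  →  {at(c), at(d), clear(a), clear(d), on(d)}
2. tag(d,c)  →  {at(c), at(d), clear(a), clear(c), clear(d), on(c)}

move(c,a); tag(d,c)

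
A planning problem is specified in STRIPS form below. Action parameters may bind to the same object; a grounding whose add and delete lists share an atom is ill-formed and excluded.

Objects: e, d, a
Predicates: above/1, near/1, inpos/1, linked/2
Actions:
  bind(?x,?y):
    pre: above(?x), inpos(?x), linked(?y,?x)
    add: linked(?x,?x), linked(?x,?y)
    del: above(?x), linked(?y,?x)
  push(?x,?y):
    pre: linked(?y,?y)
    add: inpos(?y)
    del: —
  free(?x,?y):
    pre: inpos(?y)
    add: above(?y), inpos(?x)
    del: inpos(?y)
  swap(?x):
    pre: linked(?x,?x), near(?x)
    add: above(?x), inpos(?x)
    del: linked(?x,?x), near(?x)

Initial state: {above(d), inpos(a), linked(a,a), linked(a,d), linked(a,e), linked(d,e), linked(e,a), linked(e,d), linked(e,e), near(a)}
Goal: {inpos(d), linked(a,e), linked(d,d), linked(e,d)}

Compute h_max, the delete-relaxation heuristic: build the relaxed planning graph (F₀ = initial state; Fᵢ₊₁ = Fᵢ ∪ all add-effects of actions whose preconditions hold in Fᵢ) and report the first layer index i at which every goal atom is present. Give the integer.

2

F0 = init (10 atoms)
F1 = F0 ∪ {above(a), inpos(d), inpos(e)}  (13 atoms)
F2 = F1 ∪ {above(e), linked(d,a), linked(d,d)}  (16 atoms)
goal ⊆ F2  ⇒  h_max = 2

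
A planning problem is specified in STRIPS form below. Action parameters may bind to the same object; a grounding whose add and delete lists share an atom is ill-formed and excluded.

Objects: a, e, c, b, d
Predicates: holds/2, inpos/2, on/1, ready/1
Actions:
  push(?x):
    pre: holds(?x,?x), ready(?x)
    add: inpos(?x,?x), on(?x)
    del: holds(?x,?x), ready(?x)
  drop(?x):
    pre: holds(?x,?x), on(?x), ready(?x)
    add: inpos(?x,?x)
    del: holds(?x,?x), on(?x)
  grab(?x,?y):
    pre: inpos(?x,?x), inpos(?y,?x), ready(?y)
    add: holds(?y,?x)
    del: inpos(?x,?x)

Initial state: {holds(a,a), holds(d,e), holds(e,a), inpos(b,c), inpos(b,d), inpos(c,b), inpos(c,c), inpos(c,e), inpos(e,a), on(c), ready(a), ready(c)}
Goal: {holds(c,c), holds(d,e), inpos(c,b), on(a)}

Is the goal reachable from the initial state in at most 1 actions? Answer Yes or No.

No

1. push(a)  →  {holds(d,e), holds(e,a), inpos(a,a), inpos(b,c), inpos(b,d), inpos(c,b), inpos(c,c), inpos(c,e), inpos(e,a), on(a), on(c), ready(c)}
2. grab(c,c)  →  {holds(c,c), holds(d,e), holds(e,a), inpos(a,a), inpos(b,c), inpos(b,d), inpos(c,b), inpos(c,e), inpos(e,a), on(a), on(c), ready(c)}
optimal plan length = 2; 2 > 1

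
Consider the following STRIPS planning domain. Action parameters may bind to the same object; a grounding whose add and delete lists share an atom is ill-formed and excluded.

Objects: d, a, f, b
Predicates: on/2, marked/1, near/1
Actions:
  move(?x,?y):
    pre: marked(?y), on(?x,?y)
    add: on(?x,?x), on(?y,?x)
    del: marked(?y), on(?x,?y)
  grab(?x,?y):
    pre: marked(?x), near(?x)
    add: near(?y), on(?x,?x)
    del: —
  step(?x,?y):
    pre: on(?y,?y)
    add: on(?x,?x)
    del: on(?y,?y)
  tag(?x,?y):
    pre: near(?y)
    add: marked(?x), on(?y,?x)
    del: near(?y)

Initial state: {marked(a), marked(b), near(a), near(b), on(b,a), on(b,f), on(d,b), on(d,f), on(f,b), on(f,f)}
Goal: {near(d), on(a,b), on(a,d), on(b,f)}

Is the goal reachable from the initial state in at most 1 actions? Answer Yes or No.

1. move(b,a)  →  {marked(b), near(a), near(b), on(a,b), on(b,b), on(b,f), on(d,b), on(d,f), on(f,b), on(f,f)}
2. grab(b,d)  →  {marked(b), near(a), near(b), near(d), on(a,b), on(b,b), on(b,f), on(d,b), on(d,f), on(f,b), on(f,f)}
3. tag(d,a)  →  {marked(b), marked(d), near(b), near(d), on(a,b), on(a,d), on(b,b), on(b,f), on(d,b), on(d,f), on(f,b), on(f,f)}
optimal plan length = 3; 3 > 1

No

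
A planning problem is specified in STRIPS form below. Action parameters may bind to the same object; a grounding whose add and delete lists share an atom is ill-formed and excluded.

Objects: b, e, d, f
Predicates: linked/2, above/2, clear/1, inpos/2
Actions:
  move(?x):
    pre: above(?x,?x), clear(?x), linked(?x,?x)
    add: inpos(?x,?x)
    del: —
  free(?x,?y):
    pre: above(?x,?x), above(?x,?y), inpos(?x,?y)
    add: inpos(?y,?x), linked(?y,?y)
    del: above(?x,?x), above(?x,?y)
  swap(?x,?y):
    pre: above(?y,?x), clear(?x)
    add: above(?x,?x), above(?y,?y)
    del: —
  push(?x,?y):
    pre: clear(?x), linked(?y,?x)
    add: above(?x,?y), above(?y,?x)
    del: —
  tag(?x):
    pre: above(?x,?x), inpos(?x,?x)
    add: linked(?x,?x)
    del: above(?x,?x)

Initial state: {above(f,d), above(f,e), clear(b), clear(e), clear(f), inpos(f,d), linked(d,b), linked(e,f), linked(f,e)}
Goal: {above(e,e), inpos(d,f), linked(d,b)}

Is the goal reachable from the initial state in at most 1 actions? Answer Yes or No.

No

1. swap(e,f)  →  {above(e,e), above(f,d), above(f,e), above(f,f), clear(b), clear(e), clear(f), inpos(f,d), linked(d,b), linked(e,f), linked(f,e)}
2. free(f,d)  →  {above(e,e), above(f,e), clear(b), clear(e), clear(f), inpos(d,f), inpos(f,d), linked(d,b), linked(d,d), linked(e,f), linked(f,e)}
optimal plan length = 2; 2 > 1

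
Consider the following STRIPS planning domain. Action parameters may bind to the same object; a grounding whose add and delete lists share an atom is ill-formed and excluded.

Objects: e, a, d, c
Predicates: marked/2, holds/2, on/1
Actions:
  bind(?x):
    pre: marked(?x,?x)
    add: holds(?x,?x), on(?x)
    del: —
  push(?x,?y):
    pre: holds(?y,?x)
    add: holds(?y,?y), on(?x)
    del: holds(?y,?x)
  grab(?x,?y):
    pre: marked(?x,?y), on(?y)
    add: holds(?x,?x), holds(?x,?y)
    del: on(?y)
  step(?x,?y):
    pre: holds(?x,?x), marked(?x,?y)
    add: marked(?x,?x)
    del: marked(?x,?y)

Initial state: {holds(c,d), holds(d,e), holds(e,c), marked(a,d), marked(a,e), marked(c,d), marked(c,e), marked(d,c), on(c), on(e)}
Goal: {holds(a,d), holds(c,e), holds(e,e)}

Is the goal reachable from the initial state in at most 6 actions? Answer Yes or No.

1. push(d,c)  →  {holds(c,c), holds(d,e), holds(e,c), marked(a,d), marked(a,e), marked(c,d), marked(c,e), marked(d,c), on(c), on(d), on(e)}
2. push(c,e)  →  {holds(c,c), holds(d,e), holds(e,e), marked(a,d), marked(a,e), marked(c,d), marked(c,e), marked(d,c), on(c), on(d), on(e)}
3. grab(a,d)  →  {holds(a,a), holds(a,d), holds(c,c), holds(d,e), holds(e,e), marked(a,d), marked(a,e), marked(c,d), marked(c,e), marked(d,c), on(c), on(e)}
4. grab(c,e)  →  {holds(a,a), holds(a,d), holds(c,c), holds(c,e), holds(d,e), holds(e,e), marked(a,d), marked(a,e), marked(c,d), marked(c,e), marked(d,c), on(c)}
optimal plan length = 4; 4 ≤ 6

Yes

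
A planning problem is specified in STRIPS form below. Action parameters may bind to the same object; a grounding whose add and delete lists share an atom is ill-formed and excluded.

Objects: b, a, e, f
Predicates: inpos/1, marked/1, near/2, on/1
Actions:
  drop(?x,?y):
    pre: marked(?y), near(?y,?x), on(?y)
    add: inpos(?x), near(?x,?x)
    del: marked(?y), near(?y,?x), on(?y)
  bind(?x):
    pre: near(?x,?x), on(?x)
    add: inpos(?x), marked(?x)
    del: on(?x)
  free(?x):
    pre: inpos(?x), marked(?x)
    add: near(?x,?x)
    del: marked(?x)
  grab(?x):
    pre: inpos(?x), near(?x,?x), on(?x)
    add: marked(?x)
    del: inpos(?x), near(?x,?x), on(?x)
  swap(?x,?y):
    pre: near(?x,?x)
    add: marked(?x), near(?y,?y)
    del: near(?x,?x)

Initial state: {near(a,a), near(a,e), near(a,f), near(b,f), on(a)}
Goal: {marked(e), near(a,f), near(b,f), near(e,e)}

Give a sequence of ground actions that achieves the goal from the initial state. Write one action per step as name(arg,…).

swap(a,e); swap(e,b); drop(e,a)

1. swap(a,e)  →  {marked(a), near(a,e), near(a,f), near(b,f), near(e,e), on(a)}
2. swap(e,b)  →  {marked(a), marked(e), near(a,e), near(a,f), near(b,b), near(b,f), on(a)}
3. drop(e,a)  →  {inpos(e), marked(e), near(a,f), near(b,b), near(b,f), near(e,e)}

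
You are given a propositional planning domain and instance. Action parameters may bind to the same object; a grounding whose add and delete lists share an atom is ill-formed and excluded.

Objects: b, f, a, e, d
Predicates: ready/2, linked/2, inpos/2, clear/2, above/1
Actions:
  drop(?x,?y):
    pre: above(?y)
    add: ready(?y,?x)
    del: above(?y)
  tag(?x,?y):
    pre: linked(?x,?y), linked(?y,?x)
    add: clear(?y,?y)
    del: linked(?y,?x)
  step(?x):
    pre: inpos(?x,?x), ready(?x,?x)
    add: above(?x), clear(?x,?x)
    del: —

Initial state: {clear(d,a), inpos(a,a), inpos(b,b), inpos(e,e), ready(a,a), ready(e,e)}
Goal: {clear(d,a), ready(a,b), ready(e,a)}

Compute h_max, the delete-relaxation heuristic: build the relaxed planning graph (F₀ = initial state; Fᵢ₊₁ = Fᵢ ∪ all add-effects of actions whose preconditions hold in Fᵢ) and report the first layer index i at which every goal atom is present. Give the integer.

2

F0 = init (6 atoms)
F1 = F0 ∪ {above(a), above(e), clear(a,a), clear(e,e)}  (10 atoms)
F2 = F1 ∪ {ready(a,b), ready(a,d), ready(a,e), ready(a,f), ready(e,a), ready(e,b), ready(e,d), ready(e,f)}  (18 atoms)
goal ⊆ F2  ⇒  h_max = 2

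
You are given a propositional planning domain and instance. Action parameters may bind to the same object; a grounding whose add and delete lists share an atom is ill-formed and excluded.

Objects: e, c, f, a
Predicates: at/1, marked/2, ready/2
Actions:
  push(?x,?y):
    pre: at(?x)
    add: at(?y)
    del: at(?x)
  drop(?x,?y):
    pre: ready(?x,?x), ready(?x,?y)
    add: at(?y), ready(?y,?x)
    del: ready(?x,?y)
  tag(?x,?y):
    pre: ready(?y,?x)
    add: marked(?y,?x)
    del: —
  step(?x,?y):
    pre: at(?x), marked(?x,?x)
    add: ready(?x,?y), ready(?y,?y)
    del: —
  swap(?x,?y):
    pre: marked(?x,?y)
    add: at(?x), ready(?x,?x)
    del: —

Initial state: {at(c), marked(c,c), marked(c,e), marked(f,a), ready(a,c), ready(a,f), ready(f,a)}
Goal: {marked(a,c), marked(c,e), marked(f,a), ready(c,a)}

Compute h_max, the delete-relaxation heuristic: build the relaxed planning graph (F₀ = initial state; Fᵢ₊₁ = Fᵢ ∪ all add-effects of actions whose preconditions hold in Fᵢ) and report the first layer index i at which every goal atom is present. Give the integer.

F0 = init (7 atoms)
F1 = F0 ∪ {at(a), at(e), at(f), marked(a,c), marked(a,f), ready(a,a), ready(c,a), ready(c,c), ready(c,e), ready(c,f), ready(e,e), ready(f,f)}  (19 atoms)
goal ⊆ F1  ⇒  h_max = 1

1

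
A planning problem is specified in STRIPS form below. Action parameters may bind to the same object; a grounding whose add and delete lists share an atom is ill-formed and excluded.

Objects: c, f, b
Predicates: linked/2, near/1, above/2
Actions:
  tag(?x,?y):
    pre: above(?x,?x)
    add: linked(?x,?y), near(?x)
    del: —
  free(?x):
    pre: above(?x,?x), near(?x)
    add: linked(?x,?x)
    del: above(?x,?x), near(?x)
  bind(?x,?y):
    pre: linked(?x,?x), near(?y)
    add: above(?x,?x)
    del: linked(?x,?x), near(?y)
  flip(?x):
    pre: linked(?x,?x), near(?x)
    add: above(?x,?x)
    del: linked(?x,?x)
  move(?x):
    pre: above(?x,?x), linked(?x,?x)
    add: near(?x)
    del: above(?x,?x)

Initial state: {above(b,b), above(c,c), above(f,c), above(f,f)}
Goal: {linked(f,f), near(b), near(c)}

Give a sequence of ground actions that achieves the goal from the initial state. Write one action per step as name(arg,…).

tag(c,c); tag(f,f); tag(b,c)

1. tag(c,c)  →  {above(b,b), above(c,c), above(f,c), above(f,f), linked(c,c), near(c)}
2. tag(f,f)  →  {above(b,b), above(c,c), above(f,c), above(f,f), linked(c,c), linked(f,f), near(c), near(f)}
3. tag(b,c)  →  {above(b,b), above(c,c), above(f,c), above(f,f), linked(b,c), linked(c,c), linked(f,f), near(b), near(c), near(f)}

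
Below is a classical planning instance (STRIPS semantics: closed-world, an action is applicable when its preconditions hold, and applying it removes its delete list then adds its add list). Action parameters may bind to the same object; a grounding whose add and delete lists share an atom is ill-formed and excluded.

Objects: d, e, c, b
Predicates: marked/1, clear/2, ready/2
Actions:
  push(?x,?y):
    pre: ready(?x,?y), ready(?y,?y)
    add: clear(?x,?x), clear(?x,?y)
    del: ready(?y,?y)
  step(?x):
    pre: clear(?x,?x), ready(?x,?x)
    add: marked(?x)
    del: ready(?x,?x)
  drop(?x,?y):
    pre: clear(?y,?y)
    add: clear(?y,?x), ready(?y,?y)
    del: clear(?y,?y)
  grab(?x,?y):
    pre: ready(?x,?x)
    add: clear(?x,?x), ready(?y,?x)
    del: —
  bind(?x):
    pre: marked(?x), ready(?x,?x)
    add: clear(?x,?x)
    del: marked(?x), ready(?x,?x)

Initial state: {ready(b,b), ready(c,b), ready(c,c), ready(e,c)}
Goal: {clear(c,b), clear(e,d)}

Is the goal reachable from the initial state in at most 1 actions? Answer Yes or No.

No

1. push(e,c)  →  {clear(e,c), clear(e,e), ready(b,b), ready(c,b), ready(e,c)}
2. push(c,b)  →  {clear(c,b), clear(c,c), clear(e,c), clear(e,e), ready(c,b), ready(e,c)}
3. drop(d,e)  →  {clear(c,b), clear(c,c), clear(e,c), clear(e,d), ready(c,b), ready(e,c), ready(e,e)}
optimal plan length = 3; 3 > 1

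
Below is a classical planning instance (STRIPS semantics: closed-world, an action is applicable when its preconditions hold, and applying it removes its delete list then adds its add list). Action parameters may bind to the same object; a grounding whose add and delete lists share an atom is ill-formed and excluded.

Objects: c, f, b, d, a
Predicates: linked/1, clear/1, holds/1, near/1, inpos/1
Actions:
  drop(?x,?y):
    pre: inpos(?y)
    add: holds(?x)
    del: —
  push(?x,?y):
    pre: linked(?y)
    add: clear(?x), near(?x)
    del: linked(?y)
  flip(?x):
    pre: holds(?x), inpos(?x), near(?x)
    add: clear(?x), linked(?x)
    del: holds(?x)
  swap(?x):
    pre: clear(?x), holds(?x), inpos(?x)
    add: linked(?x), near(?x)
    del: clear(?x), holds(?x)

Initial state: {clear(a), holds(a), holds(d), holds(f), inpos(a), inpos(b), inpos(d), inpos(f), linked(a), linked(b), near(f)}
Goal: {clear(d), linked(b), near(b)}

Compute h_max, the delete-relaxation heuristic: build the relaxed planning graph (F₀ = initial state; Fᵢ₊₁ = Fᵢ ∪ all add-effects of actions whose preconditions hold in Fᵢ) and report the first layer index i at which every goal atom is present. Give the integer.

1

F0 = init (11 atoms)
F1 = F0 ∪ {clear(b), clear(c), clear(d), clear(f), holds(b), holds(c), linked(f), near(a), near(b), near(c), near(d)}  (22 atoms)
goal ⊆ F1  ⇒  h_max = 1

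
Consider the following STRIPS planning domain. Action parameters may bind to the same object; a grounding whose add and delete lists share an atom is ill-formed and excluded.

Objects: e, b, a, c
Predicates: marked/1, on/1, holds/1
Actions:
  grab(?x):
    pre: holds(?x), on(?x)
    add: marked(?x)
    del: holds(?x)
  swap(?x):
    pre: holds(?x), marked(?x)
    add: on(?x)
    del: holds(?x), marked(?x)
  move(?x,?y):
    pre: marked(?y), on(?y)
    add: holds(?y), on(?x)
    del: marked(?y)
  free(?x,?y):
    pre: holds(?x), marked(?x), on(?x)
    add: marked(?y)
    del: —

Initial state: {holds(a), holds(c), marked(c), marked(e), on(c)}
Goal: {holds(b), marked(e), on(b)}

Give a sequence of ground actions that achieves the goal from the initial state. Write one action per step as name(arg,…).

free(c,b); move(b,c); move(e,b)

1. free(c,b)  →  {holds(a), holds(c), marked(b), marked(c), marked(e), on(c)}
2. move(b,c)  →  {holds(a), holds(c), marked(b), marked(e), on(b), on(c)}
3. move(e,b)  →  {holds(a), holds(b), holds(c), marked(e), on(b), on(c), on(e)}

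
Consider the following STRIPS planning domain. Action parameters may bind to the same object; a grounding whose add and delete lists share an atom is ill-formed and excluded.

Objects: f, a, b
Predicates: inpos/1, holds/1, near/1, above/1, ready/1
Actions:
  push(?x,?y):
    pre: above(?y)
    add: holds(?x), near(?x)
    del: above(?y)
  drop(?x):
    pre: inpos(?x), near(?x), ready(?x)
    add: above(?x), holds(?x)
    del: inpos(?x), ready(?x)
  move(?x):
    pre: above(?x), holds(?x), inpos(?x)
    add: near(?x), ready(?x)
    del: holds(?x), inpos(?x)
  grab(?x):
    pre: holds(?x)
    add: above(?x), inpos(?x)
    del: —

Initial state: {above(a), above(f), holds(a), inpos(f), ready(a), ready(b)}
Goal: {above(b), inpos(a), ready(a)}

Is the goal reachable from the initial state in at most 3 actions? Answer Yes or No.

1. push(b,f)  →  {above(a), holds(a), holds(b), inpos(f), near(b), ready(a), ready(b)}
2. grab(a)  →  {above(a), holds(a), holds(b), inpos(a), inpos(f), near(b), ready(a), ready(b)}
3. grab(b)  →  {above(a), above(b), holds(a), holds(b), inpos(a), inpos(b), inpos(f), near(b), ready(a), ready(b)}
optimal plan length = 3; 3 ≤ 3

Yes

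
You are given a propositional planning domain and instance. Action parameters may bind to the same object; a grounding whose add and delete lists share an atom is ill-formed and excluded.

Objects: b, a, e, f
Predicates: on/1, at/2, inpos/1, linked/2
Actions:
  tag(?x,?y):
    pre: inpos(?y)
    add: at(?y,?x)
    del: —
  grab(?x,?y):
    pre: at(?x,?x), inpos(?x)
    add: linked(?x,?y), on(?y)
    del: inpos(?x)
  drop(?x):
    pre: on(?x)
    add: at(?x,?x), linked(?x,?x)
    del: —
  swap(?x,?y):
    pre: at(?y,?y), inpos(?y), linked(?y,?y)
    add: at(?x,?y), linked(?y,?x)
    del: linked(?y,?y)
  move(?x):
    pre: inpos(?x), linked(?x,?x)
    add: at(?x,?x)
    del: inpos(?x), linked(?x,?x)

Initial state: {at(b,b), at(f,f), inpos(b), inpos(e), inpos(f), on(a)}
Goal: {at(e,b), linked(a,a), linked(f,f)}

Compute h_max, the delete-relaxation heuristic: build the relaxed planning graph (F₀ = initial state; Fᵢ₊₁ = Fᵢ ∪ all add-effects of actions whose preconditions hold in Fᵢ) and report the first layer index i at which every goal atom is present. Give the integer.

1

F0 = init (6 atoms)
F1 = F0 ∪ {at(a,a), at(b,a), at(b,e), at(b,f), at(e,a), at(e,b), at(e,e), at(e,f), at(f,a), at(f,b), at(f,e), linked(a,a), linked(b,a), linked(b,b), linked(b,e), linked(b,f), linked(f,a), linked(f,b), linked(f,e), linked(f,f), on(b), on(e), on(f)}  (29 atoms)
goal ⊆ F1  ⇒  h_max = 1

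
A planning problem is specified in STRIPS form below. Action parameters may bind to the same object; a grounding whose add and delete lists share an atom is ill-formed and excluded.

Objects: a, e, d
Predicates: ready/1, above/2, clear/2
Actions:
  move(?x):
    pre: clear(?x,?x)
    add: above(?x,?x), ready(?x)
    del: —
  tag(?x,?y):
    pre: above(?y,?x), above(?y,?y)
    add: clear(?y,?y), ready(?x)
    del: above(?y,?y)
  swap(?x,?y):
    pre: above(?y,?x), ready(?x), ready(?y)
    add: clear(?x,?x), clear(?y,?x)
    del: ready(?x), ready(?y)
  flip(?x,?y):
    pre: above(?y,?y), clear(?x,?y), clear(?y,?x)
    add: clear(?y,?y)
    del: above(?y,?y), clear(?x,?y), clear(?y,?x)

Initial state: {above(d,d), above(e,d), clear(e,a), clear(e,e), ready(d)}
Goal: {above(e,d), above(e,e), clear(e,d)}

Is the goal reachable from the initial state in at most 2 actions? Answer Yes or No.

Yes

1. move(e)  →  {above(d,d), above(e,d), above(e,e), clear(e,a), clear(e,e), ready(d), ready(e)}
2. swap(d,e)  →  {above(d,d), above(e,d), above(e,e), clear(d,d), clear(e,a), clear(e,d), clear(e,e)}
optimal plan length = 2; 2 ≤ 2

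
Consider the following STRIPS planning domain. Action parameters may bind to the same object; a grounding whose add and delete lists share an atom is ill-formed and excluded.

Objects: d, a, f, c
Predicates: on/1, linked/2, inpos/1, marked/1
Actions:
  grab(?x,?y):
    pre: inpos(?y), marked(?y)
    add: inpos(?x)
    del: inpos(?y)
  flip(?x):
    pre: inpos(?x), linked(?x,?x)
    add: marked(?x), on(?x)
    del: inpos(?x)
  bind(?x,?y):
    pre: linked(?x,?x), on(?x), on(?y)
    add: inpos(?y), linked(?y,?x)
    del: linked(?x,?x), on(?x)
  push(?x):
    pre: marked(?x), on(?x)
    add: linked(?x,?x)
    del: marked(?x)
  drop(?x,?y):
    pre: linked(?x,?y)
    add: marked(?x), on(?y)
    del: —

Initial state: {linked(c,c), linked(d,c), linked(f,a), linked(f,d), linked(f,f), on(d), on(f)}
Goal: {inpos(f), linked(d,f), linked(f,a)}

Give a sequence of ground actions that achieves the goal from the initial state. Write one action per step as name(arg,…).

bind(f,d); drop(d,f); grab(f,d)

1. bind(f,d)  →  {inpos(d), linked(c,c), linked(d,c), linked(d,f), linked(f,a), linked(f,d), on(d)}
2. drop(d,f)  →  {inpos(d), linked(c,c), linked(d,c), linked(d,f), linked(f,a), linked(f,d), marked(d), on(d), on(f)}
3. grab(f,d)  →  {inpos(f), linked(c,c), linked(d,c), linked(d,f), linked(f,a), linked(f,d), marked(d), on(d), on(f)}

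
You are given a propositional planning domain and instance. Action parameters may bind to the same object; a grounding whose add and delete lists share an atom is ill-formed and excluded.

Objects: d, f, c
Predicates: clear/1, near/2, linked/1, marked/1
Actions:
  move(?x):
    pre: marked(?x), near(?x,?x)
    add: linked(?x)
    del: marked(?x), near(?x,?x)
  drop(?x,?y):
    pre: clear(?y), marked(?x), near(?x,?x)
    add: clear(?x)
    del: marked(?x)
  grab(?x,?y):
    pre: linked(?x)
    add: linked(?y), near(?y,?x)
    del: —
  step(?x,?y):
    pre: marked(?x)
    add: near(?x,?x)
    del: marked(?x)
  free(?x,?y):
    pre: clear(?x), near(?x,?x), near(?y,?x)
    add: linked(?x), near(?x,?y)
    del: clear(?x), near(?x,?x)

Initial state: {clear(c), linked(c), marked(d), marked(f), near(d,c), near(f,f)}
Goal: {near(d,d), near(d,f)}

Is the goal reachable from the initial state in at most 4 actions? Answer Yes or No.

1. move(f)  →  {clear(c), linked(c), linked(f), marked(d), near(d,c)}
2. grab(f,d)  →  {clear(c), linked(c), linked(d), linked(f), marked(d), near(d,c), near(d,f)}
3. grab(d,d)  →  {clear(c), linked(c), linked(d), linked(f), marked(d), near(d,c), near(d,d), near(d,f)}
optimal plan length = 3; 3 ≤ 4

Yes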